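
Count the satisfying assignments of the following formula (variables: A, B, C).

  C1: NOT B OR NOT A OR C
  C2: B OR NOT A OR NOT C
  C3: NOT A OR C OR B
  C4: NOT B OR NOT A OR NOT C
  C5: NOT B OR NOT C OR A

3

There are 2^3 = 8 truth assignments over (A, B, C).
Split on A. With A = true, the clauses containing A are satisfied and NOT A drops from the rest; 0 of the 2^2 = 4 assignments to the other variables satisfy what remains.
With A = false, by the same count on the reduced clause set, 3 assignments work.
(One model: A=F, B=F, C=F.)
Total: 0 + 3 = 3.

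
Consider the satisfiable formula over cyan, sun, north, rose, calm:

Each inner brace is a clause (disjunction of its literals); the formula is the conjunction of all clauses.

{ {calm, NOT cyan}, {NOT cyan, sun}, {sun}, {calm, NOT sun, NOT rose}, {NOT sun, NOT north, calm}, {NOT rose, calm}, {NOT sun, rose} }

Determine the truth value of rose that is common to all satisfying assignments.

True

Suppose rose = false.
(sun) alone gives sun = true.
That conflicts with the unit clause (NOT sun).
So every satisfying assignment has rose = True.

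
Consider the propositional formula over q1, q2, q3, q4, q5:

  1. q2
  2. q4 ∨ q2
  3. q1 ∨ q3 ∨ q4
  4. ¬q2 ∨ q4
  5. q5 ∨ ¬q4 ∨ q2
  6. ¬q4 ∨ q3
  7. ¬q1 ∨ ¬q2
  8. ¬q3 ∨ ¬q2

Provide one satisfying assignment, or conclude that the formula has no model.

UNSATISFIABLE

From the singleton clause (q2), q2 = True.
From the singleton clause (q4), q4 = True.
From the singleton clause (q3), q3 = True.
That conflicts with the unit clause (¬q3).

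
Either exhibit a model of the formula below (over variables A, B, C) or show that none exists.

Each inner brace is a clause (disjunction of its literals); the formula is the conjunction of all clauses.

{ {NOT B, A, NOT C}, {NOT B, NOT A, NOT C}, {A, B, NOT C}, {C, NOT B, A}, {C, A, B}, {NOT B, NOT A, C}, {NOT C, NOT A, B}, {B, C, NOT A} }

Try B = false.
Try A = true.
(NOT C) alone gives C = false.
That conflicts with the unit clause (C).
Undo A and try A = false.
(NOT C) alone gives C = false.
That conflicts with the unit clause (C).
Either choice for A ends in contradiction.
Undo B and try B = true.
Try A = true.
(NOT C) alone gives C = false.
That conflicts with the unit clause (C).
Undo A and try A = false.
(NOT C) alone gives C = false.
That conflicts with the unit clause (C).
Either choice for A ends in contradiction.
Either choice for B ends in contradiction.

UNSATISFIABLE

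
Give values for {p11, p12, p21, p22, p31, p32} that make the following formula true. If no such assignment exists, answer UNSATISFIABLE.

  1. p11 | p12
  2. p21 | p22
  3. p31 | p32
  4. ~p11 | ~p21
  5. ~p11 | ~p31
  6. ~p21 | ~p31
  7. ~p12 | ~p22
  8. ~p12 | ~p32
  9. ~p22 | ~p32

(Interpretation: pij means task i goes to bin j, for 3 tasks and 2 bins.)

UNSATISFIABLE

Try p11 = 1.
From the singleton clause (~p21), p21 = 0.
From the singleton clause (p22), p22 = 1.
From the singleton clause (~p31), p31 = 0.
From the singleton clause (p32), p32 = 1.
Now (~p32) is unsatisfied and unit — conflict.
So p11 must be the other value — set p11 = 0.
From the singleton clause (p12), p12 = 1.
From the singleton clause (~p22), p22 = 0.
From the singleton clause (p21), p21 = 1.
From the singleton clause (~p31), p31 = 0.
From the singleton clause (p32), p32 = 1.
Now (~p32) is unsatisfied and unit — conflict.
Either choice for p11 ends in contradiction.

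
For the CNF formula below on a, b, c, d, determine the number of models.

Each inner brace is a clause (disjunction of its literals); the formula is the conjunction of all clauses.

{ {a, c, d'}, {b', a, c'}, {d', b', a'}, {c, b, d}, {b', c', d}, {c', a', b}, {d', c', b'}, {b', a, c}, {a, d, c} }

There are 2^4 = 16 truth assignments over (a, b, c, d).
Check each against the 9 clauses (columns in the order a, b, c, d):
  F F F F  ✗ fails (c + b + d)
  F F F T  ✗ fails (a + c + d')
  F F T F  ✓ satisfies all
  F F T T  ✓ satisfies all
  F T F F  ✗ fails (b' + a + c)
  F T F T  ✗ fails (a + c + d')
  F T T F  ✗ fails (b' + a + c')
  F T T T  ✗ fails (b' + a + c')
  T F F F  ✗ fails (c + b + d)
  T F F T  ✓ satisfies all
  T F T F  ✗ fails (c' + a' + b)
  T F T T  ✗ fails (c' + a' + b)
  T T F F  ✓ satisfies all
  T T F T  ✗ fails (d' + b' + a')
  T T T F  ✗ fails (b' + c' + d)
  T T T T  ✗ fails (d' + b' + a')
4 of the 16 rows are models.

4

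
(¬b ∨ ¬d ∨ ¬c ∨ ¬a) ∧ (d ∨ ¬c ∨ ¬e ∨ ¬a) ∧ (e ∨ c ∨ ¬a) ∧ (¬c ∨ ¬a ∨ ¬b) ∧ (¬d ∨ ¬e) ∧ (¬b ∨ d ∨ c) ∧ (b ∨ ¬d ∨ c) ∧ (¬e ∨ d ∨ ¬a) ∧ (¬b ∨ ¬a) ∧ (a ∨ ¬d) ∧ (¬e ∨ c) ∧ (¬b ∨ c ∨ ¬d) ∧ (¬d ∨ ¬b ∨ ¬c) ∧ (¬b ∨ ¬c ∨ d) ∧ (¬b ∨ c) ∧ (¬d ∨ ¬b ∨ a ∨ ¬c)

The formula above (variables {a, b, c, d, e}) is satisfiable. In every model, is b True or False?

Suppose b = True.
The clause (¬a) is unit, so a = False.
The clause (¬d) is unit, so d = False.
The clause (c) is unit, so c = True.
That conflicts with the unit clause (¬c).
So every satisfying assignment has b = False.

False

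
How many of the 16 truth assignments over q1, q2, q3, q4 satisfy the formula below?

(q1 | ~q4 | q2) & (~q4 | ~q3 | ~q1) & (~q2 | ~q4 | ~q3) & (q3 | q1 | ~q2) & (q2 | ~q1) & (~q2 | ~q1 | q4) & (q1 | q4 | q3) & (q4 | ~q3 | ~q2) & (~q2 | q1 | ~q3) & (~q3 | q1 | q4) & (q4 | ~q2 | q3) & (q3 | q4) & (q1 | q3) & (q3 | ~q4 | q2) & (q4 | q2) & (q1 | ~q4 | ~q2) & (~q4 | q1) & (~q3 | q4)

There are 2^4 = 16 truth assignments over (q1, q2, q3, q4).
Check each against the 18 clauses (columns in the order q1, q2, q3, q4):
  F F F F  ✗ fails (q1 | q4 | q3)
  F F F T  ✗ fails (q1 | ~q4 | q2)
  F F T F  ✗ fails (~q3 | q1 | q4)
  F F T T  ✗ fails (q1 | ~q4 | q2)
  F T F F  ✗ fails (q3 | q1 | ~q2)
  F T F T  ✗ fails (q3 | q1 | ~q2)
  F T T F  ✗ fails (q4 | ~q3 | ~q2)
  F T T T  ✗ fails (~q2 | ~q4 | ~q3)
  T F F F  ✗ fails (q2 | ~q1)
  T F F T  ✗ fails (q2 | ~q1)
  T F T F  ✗ fails (q2 | ~q1)
  T F T T  ✗ fails (~q4 | ~q3 | ~q1)
  T T F F  ✗ fails (~q2 | ~q1 | q4)
  T T F T  ✓ satisfies all
  T T T F  ✗ fails (~q2 | ~q1 | q4)
  T T T T  ✗ fails (~q4 | ~q3 | ~q1)
1 of the 16 rows is a model.

1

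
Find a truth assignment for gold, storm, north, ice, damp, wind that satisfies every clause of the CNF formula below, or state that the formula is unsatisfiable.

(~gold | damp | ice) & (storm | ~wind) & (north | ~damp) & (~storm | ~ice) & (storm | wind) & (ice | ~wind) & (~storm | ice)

UNSATISFIABLE

Suppose storm = 1.
The clause (~ice) is unit, so ice = 0.
That conflicts with the unit clause (ice).
Undo storm and try storm = 0.
The clause (~wind) is unit, so wind = 0.
That conflicts with the unit clause (wind).
Neither storm = 1 nor storm = 0 works.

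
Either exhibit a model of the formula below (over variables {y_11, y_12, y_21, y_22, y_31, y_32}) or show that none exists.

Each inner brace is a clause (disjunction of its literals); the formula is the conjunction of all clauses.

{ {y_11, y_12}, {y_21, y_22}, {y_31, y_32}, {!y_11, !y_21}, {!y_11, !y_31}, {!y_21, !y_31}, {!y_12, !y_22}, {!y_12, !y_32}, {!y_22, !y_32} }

Branch on y_11: set y_11 = true.
(!y_21) alone gives y_21 = false.
(y_22) alone gives y_22 = true.
(!y_31) alone gives y_31 = false.
(y_32) alone gives y_32 = true.
Now (!y_32) is unsatisfied and unit — conflict.
Undo y_11 and try y_11 = false.
(y_12) alone gives y_12 = true.
(!y_22) alone gives y_22 = false.
(y_21) alone gives y_21 = true.
(!y_31) alone gives y_31 = false.
(y_32) alone gives y_32 = true.
Now (!y_32) is unsatisfied and unit — conflict.
Neither y_11 = true nor y_11 = false works.

UNSATISFIABLE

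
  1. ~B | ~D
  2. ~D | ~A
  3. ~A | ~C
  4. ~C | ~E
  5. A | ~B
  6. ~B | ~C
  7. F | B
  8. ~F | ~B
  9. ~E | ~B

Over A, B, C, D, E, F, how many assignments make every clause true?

9

There are 2^6 = 64 truth assignments over (A, B, C, D, E, F).
Split on A. With A = 1, the clauses containing A are satisfied and ~A drops from the rest; 3 of the 2^5 = 32 assignments to the other variables satisfy what remains.
With A = 0, by the same count on the reduced clause set, 6 assignments work.
(One model: A=F, B=F, C=F, D=F, E=F, F=T.)
Total: 3 + 6 = 9.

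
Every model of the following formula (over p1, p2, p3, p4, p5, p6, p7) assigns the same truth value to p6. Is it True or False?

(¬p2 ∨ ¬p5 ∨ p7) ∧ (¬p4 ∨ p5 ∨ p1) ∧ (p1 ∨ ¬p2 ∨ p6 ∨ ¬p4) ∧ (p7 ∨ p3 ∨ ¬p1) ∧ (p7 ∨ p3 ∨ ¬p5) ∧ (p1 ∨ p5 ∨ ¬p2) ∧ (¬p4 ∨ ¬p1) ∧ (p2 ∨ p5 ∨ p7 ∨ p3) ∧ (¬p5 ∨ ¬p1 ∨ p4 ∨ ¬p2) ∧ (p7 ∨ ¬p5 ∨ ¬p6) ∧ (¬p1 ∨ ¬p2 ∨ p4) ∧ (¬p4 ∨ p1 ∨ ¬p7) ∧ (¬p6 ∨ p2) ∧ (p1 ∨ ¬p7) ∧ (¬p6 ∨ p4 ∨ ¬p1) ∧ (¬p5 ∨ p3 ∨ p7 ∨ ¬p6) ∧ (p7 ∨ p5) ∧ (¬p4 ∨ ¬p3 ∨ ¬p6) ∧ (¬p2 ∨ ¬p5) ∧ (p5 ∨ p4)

Suppose p6 = True.
(p2) alone gives p2 = True.
(¬p5) alone gives p5 = False.
(p1) alone gives p1 = True.
(¬p4) alone gives p4 = False.
That conflicts with the unit clause (p4).
So every satisfying assignment has p6 = False.

False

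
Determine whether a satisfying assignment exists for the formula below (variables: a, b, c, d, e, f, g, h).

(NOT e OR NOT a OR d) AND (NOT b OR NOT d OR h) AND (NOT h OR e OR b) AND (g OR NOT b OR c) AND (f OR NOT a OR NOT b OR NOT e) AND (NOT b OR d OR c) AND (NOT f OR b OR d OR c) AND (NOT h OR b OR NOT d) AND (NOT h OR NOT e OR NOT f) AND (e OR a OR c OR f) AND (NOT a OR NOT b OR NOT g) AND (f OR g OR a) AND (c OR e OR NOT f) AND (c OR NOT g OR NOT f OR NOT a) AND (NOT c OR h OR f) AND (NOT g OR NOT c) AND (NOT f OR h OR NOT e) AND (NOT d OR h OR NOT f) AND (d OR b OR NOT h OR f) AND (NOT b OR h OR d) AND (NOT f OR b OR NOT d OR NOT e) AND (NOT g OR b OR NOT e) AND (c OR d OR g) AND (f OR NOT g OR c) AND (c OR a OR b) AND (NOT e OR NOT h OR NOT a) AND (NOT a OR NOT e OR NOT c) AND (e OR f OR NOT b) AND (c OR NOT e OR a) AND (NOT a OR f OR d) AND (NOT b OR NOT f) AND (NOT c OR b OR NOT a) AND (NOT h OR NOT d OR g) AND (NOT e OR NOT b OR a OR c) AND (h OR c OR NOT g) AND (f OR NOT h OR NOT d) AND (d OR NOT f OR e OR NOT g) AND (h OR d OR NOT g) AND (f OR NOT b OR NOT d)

Yes, satisfiable

Branch on g: set g = false.
Branch on b: set b = false.
Branch on h: set h = false.
Branch on f: set f = false.
From the singleton clause (a), a = true.
From the singleton clause (NOT c), c = false.
From the singleton clause (d), d = true.
Every clause is now satisfied; e is unconstrained.
A satisfying assignment: a ↦ true, b ↦ false, c ↦ false, d ↦ true, e ↦ true, f ↦ false, g ↦ false, h ↦ false.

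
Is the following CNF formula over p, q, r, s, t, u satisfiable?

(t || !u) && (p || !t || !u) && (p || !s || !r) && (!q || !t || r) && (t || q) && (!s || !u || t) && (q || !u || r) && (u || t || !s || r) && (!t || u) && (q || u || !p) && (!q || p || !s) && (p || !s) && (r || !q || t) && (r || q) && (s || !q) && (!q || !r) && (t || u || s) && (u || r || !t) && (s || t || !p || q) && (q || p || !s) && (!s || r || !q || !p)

Case t = true:
From the singleton clause (u), u = true.
From the singleton clause (p), p = true.
Case q = false:
From the singleton clause (r), r = true.
No clause remains; s is free.
A satisfying assignment: p=true; q=false; r=true; s=false; t=true; u=true.

Satisfiable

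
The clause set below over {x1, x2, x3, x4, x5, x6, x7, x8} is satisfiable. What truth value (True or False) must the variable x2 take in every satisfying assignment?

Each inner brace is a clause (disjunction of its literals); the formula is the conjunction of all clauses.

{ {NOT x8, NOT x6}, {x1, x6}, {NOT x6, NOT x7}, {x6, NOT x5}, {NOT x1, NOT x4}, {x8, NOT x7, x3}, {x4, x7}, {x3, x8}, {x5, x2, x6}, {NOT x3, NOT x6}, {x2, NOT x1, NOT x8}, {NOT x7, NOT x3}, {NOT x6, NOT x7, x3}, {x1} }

True

Suppose x2 = false.
The clause (x1) is unit, so x1 = true.
The clause (NOT x4) is unit, so x4 = false.
The clause (x7) is unit, so x7 = true.
The clause (NOT x6) is unit, so x6 = false.
The clause (NOT x5) is unit, so x5 = false.
Now (x5) is unsatisfied and unit — conflict.
So every satisfying assignment has x2 = True.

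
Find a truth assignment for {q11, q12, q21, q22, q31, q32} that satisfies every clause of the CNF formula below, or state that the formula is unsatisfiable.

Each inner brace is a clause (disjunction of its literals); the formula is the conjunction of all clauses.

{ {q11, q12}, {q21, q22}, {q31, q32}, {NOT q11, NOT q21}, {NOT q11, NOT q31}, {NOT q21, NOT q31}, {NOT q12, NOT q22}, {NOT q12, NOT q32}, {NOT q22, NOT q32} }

UNSATISFIABLE

Case q11 = true:
Unit clause (NOT q21) forces q21 = false.
Unit clause (q22) forces q22 = true.
Unit clause (NOT q31) forces q31 = false.
Unit clause (q32) forces q32 = true.
Now (NOT q32) is unsatisfied and unit — conflict.
Undo q11 and try q11 = false.
Unit clause (q12) forces q12 = true.
Unit clause (NOT q22) forces q22 = false.
Unit clause (q21) forces q21 = true.
Unit clause (NOT q31) forces q31 = false.
Unit clause (q32) forces q32 = true.
Now (NOT q32) is unsatisfied and unit — conflict.
Either choice for q11 ends in contradiction.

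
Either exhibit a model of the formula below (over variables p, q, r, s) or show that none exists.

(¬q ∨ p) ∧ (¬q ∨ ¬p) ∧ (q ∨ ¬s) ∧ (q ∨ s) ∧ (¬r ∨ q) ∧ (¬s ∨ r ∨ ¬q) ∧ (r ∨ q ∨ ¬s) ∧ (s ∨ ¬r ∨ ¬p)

UNSATISFIABLE

Case q = False:
Unit clause (¬s) forces s = False.
Now (s) is unsatisfied and unit — conflict.
So q must be the other value — set q = True.
Unit clause (p) forces p = True.
Now (¬p) is unsatisfied and unit — conflict.
Either choice for q ends in contradiction.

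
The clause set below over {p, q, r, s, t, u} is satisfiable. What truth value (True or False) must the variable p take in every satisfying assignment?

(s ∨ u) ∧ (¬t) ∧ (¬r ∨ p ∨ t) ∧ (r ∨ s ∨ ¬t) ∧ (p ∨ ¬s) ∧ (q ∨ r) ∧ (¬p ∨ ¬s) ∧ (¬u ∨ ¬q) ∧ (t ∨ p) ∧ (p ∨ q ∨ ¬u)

True

Suppose p = False.
From the singleton clause (¬t), t = False.
But (t) is also a unit clause — contradiction.
So every satisfying assignment has p = True.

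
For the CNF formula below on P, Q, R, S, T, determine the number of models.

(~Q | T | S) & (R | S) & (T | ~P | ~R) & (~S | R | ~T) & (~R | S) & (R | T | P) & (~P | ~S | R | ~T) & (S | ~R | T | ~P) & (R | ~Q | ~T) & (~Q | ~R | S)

There are 2^5 = 32 truth assignments over (P, Q, R, S, T).
Split on Q. With Q = 1, the clauses containing Q are satisfied and ~Q drops from the rest; 4 of the 2^4 = 16 assignments to the other variables satisfy what remains.
With Q = 0, by the same count on the reduced clause set, 4 assignments work.
Total: 4 + 4 = 8.

8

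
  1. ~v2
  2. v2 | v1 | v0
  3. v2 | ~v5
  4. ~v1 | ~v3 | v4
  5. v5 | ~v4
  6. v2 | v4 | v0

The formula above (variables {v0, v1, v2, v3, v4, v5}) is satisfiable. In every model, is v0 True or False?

True

Suppose v0 = 0.
(~v2) alone gives v2 = 0.
(v1) alone gives v1 = 1.
(~v5) alone gives v5 = 0.
(~v4) alone gives v4 = 0.
Now (v4) is unsatisfied and unit — conflict.
So every satisfying assignment has v0 = True.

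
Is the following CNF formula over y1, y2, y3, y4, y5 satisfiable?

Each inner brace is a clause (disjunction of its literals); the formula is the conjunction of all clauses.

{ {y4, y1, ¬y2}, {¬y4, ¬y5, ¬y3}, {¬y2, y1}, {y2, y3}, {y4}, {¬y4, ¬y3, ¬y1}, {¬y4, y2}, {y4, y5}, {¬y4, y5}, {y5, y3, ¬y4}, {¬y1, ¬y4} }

Unsatisfiable

From the singleton clause (y4), y4 = True.
From the singleton clause (y2), y2 = True.
From the singleton clause (y1), y1 = True.
But (¬y1) is also a unit clause — contradiction.
No assignment satisfies every clause.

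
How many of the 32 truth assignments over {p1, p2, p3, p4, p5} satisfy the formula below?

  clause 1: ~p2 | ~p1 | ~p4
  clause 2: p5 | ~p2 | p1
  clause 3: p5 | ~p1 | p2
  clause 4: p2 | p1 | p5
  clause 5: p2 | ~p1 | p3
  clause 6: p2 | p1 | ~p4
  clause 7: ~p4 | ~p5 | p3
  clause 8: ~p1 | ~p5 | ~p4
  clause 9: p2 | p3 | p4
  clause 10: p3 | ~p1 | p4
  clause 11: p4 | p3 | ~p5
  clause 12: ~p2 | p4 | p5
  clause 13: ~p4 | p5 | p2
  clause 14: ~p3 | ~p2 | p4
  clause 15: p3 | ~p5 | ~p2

3

There are 2^5 = 32 truth assignments over (p1, p2, p3, p4, p5).
Split on p2. With p2 = 1, the clauses containing p2 are satisfied and ~p2 drops from the rest; 1 of the 2^4 = 16 assignments to the other variables satisfy what remains.
With p2 = 0, by the same count on the reduced clause set, 2 assignments work.
Total: 1 + 2 = 3.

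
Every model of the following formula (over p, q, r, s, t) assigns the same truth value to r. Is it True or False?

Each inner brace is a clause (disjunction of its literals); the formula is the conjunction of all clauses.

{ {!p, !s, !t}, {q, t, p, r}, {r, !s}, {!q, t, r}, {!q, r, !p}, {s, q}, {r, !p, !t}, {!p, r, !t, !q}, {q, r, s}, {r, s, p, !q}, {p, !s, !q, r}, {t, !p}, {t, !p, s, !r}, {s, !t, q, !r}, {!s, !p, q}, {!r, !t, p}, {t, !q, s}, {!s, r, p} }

Suppose r = false.
From the singleton clause (!s), s = false.
From the singleton clause (q), q = true.
From the singleton clause (t), t = true.
From the singleton clause (!p), p = false.
That conflicts with the unit clause (p).
So every satisfying assignment has r = True.

True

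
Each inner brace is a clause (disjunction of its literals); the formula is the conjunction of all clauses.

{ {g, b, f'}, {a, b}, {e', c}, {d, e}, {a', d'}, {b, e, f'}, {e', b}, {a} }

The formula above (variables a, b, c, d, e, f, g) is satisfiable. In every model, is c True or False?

True

Suppose c = 0.
(e') alone gives e = 0.
(d) alone gives d = 1.
(a') alone gives a = 0.
But (a) is also a unit clause — contradiction.
So every satisfying assignment has c = True.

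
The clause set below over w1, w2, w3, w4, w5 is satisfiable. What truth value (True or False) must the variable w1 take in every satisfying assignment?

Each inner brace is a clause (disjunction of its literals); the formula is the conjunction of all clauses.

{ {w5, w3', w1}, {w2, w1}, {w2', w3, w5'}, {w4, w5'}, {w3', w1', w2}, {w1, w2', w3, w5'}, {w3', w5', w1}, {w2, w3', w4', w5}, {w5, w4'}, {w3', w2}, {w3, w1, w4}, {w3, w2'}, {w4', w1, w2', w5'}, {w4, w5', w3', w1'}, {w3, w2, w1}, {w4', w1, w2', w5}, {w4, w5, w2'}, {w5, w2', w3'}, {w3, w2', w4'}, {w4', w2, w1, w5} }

Suppose w1 = 0.
Unit clause (w2) forces w2 = 1.
Unit clause (w3) forces w3 = 1.
Unit clause (w5) forces w5 = 1.
But (w5') is also a unit clause — contradiction.
So every satisfying assignment has w1 = True.

True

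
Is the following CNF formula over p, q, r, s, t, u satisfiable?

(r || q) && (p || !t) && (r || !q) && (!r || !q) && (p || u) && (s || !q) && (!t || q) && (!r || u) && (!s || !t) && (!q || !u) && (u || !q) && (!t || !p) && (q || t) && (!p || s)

No, unsatisfiable

Try r = true.
Unit clause (!q) forces q = false.
Unit clause (!t) forces t = false.
That conflicts with the unit clause (t).
So r must be the other value — set r = false.
Unit clause (q) forces q = true.
That conflicts with the unit clause (!q).
Both values of r lead to a conflict.
No assignment satisfies every clause.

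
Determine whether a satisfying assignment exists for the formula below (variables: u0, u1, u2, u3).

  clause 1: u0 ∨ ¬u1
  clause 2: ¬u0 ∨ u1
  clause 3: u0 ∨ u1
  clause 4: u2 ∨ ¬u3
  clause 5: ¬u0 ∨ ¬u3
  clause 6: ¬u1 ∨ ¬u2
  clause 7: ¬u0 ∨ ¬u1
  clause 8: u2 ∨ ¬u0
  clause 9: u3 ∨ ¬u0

No, unsatisfiable

Suppose u0 = True.
From the singleton clause (u1), u1 = True.
Now (¬u1) is unsatisfied and unit — conflict.
That branch fails; take u0 = False instead.
From the singleton clause (¬u1), u1 = False.
Now (u1) is unsatisfied and unit — conflict.
Both values of u0 lead to a conflict.
No assignment satisfies every clause.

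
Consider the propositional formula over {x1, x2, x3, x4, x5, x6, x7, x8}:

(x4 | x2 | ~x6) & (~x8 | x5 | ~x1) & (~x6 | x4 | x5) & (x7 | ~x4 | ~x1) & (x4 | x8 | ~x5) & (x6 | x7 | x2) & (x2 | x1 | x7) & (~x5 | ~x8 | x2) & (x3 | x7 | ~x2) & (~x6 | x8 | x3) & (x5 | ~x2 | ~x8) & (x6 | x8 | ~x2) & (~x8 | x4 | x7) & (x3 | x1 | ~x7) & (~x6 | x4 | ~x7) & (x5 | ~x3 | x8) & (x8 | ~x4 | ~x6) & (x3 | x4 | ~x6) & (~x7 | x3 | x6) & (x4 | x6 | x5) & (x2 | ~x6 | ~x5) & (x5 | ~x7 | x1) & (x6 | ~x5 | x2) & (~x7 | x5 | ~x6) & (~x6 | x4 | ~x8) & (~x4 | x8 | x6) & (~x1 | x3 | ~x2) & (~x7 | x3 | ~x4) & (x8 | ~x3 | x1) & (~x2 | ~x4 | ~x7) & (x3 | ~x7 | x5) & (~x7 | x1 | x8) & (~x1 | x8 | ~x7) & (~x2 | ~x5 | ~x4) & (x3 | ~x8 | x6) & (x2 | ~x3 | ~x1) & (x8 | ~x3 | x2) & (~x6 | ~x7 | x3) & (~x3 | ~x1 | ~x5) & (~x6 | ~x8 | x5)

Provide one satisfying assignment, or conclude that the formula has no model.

x1: 0; x2: 1; x3: 1; x4: 0; x5: 1; x6: 0; x7: 1; x8: 1

Suppose x4 = 0.
Suppose x2 = 1.
Suppose x6 = 0.
Unit clause (x8) forces x8 = 1.
Unit clause (x5) forces x5 = 1.
Unit clause (x7) forces x7 = 1.
Unit clause (x3) forces x3 = 1.
Unit clause (~x1) forces x1 = 0.
All clauses are satisfied.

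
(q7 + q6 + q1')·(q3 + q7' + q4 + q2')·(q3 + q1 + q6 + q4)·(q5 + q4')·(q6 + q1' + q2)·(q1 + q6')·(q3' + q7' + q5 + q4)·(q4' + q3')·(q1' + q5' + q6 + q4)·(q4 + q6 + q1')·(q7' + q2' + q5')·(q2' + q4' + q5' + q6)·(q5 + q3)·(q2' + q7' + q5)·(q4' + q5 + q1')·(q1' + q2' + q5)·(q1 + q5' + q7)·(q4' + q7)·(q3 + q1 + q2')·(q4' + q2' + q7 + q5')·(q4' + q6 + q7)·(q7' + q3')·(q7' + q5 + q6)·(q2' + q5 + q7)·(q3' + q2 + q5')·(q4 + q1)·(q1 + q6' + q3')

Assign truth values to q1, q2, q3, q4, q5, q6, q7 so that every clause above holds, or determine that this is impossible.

Suppose q5 = 1.
Suppose q1 = 0.
Unit clause (q6') forces q6 = 0.
Unit clause (q7) forces q7 = 1.
Unit clause (q2') forces q2 = 0.
Unit clause (q3') forces q3 = 0.
Unit clause (q4) forces q4 = 1.
All clauses are satisfied.

q1 ↦ 0; q2 ↦ 0; q3 ↦ 0; q4 ↦ 1; q5 ↦ 1; q6 ↦ 0; q7 ↦ 1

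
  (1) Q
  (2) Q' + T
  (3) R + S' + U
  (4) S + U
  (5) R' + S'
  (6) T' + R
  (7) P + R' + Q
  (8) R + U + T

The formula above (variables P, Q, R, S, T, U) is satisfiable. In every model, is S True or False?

Suppose S = 1.
(Q) alone gives Q = 1.
(T) alone gives T = 1.
(R') alone gives R = 0.
That conflicts with the unit clause (R).
So every satisfying assignment has S = False.

False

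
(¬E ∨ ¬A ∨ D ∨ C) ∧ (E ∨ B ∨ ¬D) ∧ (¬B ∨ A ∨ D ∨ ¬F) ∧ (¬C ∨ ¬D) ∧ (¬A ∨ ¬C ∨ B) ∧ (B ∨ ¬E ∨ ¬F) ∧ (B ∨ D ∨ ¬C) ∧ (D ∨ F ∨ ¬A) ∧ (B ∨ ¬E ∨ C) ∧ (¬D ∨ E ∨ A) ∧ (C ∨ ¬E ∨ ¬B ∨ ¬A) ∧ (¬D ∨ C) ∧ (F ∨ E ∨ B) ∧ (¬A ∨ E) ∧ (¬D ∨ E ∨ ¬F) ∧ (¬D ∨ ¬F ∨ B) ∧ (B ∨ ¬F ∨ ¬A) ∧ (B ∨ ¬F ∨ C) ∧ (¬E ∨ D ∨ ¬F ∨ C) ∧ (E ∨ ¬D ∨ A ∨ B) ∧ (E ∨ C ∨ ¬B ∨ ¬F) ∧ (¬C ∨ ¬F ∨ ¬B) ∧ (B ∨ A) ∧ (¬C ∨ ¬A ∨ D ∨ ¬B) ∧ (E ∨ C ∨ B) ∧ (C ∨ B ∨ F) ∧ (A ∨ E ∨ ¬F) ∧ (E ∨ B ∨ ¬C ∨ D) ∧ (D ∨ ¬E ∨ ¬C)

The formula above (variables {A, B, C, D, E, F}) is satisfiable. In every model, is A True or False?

False

Suppose A = True.
(E) alone gives E = True.
Try D = True.
(¬C) alone gives C = False.
But (C) is also a unit clause — contradiction.
Undo D and try D = False.
(C) alone gives C = True.
But (¬C) is also a unit clause — contradiction.
Either choice for D ends in contradiction.
So every satisfying assignment has A = False.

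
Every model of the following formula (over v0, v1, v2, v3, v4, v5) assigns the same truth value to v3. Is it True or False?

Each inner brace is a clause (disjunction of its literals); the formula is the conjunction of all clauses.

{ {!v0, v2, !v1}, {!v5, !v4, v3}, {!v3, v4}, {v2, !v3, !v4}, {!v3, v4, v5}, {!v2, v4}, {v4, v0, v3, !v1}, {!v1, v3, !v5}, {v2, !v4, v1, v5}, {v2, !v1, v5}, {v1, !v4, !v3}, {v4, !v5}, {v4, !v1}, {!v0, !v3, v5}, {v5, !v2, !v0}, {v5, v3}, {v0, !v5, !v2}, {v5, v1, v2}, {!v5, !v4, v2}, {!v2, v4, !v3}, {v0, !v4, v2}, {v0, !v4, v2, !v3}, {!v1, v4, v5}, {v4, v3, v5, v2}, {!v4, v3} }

Suppose v3 = false.
(v5) alone gives v5 = true.
(!v4) alone gives v4 = false.
Now (v4) is unsatisfied and unit — conflict.
So every satisfying assignment has v3 = True.

True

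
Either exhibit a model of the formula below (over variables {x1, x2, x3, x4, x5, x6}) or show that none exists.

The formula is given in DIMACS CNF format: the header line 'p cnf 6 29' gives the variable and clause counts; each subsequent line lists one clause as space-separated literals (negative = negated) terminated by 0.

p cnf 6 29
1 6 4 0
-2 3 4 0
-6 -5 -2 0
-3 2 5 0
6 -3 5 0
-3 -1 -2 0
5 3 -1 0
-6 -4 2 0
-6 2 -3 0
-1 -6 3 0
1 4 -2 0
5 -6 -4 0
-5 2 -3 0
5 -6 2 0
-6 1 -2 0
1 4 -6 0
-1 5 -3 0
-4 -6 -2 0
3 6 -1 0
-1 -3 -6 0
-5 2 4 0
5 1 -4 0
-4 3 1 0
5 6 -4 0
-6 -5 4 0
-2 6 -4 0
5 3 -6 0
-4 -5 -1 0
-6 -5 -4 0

UNSATISFIABLE

Case x1 = True:
Case x3 = False:
(x5) alone gives x5 = True.
(¬x6) alone gives x6 = False.
Now (x6) is unsatisfied and unit — conflict.
That branch fails; take x3 = True instead.
(¬x2) alone gives x2 = False.
(x5) alone gives x5 = True.
Now (¬x5) is unsatisfied and unit — conflict.
Either choice for x3 ends in contradiction.
That branch fails; take x1 = False instead.
Case x6 = True:
(¬x2) alone gives x2 = False.
(¬x4) alone gives x4 = False.
Now (x4) is unsatisfied and unit — conflict.
That branch fails; take x6 = False instead.
(x4) alone gives x4 = True.
(x5) alone gives x5 = True.
(x3) alone gives x3 = True.
(x2) alone gives x2 = True.
Now (¬x2) is unsatisfied and unit — conflict.
Either choice for x6 ends in contradiction.
Either choice for x1 ends in contradiction.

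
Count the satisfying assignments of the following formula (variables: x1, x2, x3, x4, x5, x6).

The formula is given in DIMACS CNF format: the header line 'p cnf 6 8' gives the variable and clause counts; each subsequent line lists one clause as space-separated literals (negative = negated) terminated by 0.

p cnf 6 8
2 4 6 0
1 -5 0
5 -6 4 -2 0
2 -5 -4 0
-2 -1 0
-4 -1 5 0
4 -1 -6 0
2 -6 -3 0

There are 2^6 = 64 truth assignments over (x1, x2, x3, x4, x5, x6).
Split on x5. With x5 = True, the clauses containing x5 are satisfied and ¬x5 drops from the rest; 0 of the 2^5 = 32 assignments to the other variables satisfy what remains.
With x5 = False, by the same count on the reduced clause set, 10 assignments work.
Total: 0 + 10 = 10.

10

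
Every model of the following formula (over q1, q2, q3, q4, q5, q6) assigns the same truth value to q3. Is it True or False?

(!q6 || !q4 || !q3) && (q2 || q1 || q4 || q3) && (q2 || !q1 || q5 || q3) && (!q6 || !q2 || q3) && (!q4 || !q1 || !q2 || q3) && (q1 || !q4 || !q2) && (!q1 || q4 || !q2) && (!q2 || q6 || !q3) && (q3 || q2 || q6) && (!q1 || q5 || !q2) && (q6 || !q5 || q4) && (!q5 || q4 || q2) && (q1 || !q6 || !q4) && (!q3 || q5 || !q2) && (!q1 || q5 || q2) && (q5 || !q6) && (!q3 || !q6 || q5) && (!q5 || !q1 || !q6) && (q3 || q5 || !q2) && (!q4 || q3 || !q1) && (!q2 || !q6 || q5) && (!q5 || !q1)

Suppose q3 = false.
Case q6 = false:
Unit clause (q2) forces q2 = true.
Unit clause (q5) forces q5 = true.
Unit clause (q4) forces q4 = true.
Unit clause (!q1) forces q1 = false.
Now (q1) is unsatisfied and unit — conflict.
That branch fails; take q6 = true instead.
Unit clause (!q2) forces q2 = false.
Unit clause (q5) forces q5 = true.
Unit clause (q4) forces q4 = true.
Unit clause (q1) forces q1 = true.
Now (!q1) is unsatisfied and unit — conflict.
Neither q6 = true nor q6 = false works.
So every satisfying assignment has q3 = True.

True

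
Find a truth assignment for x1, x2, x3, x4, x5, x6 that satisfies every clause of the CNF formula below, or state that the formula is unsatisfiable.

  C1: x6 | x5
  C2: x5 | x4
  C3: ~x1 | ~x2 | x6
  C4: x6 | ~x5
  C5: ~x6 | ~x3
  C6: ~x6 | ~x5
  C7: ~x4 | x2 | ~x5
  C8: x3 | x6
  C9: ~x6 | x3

Case x6 = 1:
From the singleton clause (~x3), x3 = 0.
But (x3) is also a unit clause — contradiction.
So x6 must be the other value — set x6 = 0.
From the singleton clause (x5), x5 = 1.
But (~x5) is also a unit clause — contradiction.
Either choice for x6 ends in contradiction.

UNSATISFIABLE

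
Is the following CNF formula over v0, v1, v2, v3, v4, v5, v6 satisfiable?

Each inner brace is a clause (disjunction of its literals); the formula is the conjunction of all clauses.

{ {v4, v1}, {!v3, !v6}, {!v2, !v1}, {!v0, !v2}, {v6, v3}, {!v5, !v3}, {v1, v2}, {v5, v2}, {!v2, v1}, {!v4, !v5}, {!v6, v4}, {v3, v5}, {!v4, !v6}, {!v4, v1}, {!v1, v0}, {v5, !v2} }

Try v4 = true.
Unit clause (!v5) forces v5 = false.
Unit clause (v2) forces v2 = true.
Now (!v2) is unsatisfied and unit — conflict.
Undo v4 and try v4 = false.
Unit clause (v1) forces v1 = true.
Unit clause (!v2) forces v2 = false.
Unit clause (v5) forces v5 = true.
Unit clause (!v3) forces v3 = false.
Unit clause (v6) forces v6 = true.
Now (!v6) is unsatisfied and unit — conflict.
Neither v4 = true nor v4 = false works.
No assignment satisfies every clause.

Unsatisfiable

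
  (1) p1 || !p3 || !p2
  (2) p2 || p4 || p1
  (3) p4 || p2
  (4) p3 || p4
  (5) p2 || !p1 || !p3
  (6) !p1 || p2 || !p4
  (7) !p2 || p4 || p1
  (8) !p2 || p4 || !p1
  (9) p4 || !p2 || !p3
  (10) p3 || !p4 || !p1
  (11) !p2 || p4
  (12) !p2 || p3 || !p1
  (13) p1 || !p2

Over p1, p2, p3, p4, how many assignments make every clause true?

3

There are 2^4 = 16 truth assignments over (p1, p2, p3, p4).
Check each against the 13 clauses (columns in the order p1, p2, p3, p4):
  F F F F  ✗ fails (p2 || p4 || p1)
  F F F T  ✓ satisfies all
  F F T F  ✗ fails (p2 || p4 || p1)
  F F T T  ✓ satisfies all
  F T F F  ✗ fails (p3 || p4)
  F T F T  ✗ fails (p1 || !p2)
  F T T F  ✗ fails (p1 || !p3 || !p2)
  F T T T  ✗ fails (p1 || !p3 || !p2)
  T F F F  ✗ fails (p4 || p2)
  T F F T  ✗ fails (!p1 || p2 || !p4)
  T F T F  ✗ fails (p4 || p2)
  T F T T  ✗ fails (p2 || !p1 || !p3)
  T T F F  ✗ fails (p3 || p4)
  T T F T  ✗ fails (p3 || !p4 || !p1)
  T T T F  ✗ fails (!p2 || p4 || !p1)
  T T T T  ✓ satisfies all
3 of the 16 rows are models.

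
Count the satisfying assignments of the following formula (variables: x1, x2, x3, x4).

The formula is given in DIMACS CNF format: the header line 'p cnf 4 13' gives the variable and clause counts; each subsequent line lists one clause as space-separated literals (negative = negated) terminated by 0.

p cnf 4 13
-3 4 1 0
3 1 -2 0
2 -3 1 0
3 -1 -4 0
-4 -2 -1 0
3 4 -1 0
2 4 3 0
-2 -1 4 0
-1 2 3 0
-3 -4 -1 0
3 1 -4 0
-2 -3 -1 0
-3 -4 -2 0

1

There are 2^4 = 16 truth assignments over (x1, x2, x3, x4).
Check each against the 13 clauses (columns in the order x1, x2, x3, x4):
  F F F F  ✗ fails (x2 ∨ x4 ∨ x3)
  F F F T  ✗ fails (x3 ∨ x1 ∨ ¬x4)
  F F T F  ✗ fails (¬x3 ∨ x4 ∨ x1)
  F F T T  ✗ fails (x2 ∨ ¬x3 ∨ x1)
  F T F F  ✗ fails (x3 ∨ x1 ∨ ¬x2)
  F T F T  ✗ fails (x3 ∨ x1 ∨ ¬x2)
  F T T F  ✗ fails (¬x3 ∨ x4 ∨ x1)
  F T T T  ✗ fails (¬x3 ∨ ¬x4 ∨ ¬x2)
  T F F F  ✗ fails (x3 ∨ x4 ∨ ¬x1)
  T F F T  ✗ fails (x3 ∨ ¬x1 ∨ ¬x4)
  T F T F  ✓ satisfies all
  T F T T  ✗ fails (¬x3 ∨ ¬x4 ∨ ¬x1)
  T T F F  ✗ fails (x3 ∨ x4 ∨ ¬x1)
  T T F T  ✗ fails (x3 ∨ ¬x1 ∨ ¬x4)
  T T T F  ✗ fails (¬x2 ∨ ¬x1 ∨ x4)
  T T T T  ✗ fails (¬x4 ∨ ¬x2 ∨ ¬x1)
1 of the 16 rows is a model.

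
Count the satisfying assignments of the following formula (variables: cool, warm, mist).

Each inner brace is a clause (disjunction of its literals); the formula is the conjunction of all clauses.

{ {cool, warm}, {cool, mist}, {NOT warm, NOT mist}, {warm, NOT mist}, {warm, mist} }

1

There are 2^3 = 8 truth assignments over (cool, warm, mist).
Check each against the 5 clauses (columns in the order cool, warm, mist):
  F F F  ✗ fails (cool OR warm)
  F F T  ✗ fails (cool OR warm)
  F T F  ✗ fails (cool OR mist)
  F T T  ✗ fails (NOT warm OR NOT mist)
  T F F  ✗ fails (warm OR mist)
  T F T  ✗ fails (warm OR NOT mist)
  T T F  ✓ satisfies all
  T T T  ✗ fails (NOT warm OR NOT mist)
1 of the 8 rows is a model.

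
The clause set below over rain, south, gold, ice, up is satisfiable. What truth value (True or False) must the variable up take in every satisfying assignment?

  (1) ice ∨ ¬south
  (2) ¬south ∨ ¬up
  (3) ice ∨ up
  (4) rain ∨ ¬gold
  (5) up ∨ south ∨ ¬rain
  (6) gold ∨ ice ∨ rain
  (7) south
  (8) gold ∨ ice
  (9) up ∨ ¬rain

Suppose up = True.
The clause (¬south) is unit, so south = False.
Now (south) is unsatisfied and unit — conflict.
So every satisfying assignment has up = False.

False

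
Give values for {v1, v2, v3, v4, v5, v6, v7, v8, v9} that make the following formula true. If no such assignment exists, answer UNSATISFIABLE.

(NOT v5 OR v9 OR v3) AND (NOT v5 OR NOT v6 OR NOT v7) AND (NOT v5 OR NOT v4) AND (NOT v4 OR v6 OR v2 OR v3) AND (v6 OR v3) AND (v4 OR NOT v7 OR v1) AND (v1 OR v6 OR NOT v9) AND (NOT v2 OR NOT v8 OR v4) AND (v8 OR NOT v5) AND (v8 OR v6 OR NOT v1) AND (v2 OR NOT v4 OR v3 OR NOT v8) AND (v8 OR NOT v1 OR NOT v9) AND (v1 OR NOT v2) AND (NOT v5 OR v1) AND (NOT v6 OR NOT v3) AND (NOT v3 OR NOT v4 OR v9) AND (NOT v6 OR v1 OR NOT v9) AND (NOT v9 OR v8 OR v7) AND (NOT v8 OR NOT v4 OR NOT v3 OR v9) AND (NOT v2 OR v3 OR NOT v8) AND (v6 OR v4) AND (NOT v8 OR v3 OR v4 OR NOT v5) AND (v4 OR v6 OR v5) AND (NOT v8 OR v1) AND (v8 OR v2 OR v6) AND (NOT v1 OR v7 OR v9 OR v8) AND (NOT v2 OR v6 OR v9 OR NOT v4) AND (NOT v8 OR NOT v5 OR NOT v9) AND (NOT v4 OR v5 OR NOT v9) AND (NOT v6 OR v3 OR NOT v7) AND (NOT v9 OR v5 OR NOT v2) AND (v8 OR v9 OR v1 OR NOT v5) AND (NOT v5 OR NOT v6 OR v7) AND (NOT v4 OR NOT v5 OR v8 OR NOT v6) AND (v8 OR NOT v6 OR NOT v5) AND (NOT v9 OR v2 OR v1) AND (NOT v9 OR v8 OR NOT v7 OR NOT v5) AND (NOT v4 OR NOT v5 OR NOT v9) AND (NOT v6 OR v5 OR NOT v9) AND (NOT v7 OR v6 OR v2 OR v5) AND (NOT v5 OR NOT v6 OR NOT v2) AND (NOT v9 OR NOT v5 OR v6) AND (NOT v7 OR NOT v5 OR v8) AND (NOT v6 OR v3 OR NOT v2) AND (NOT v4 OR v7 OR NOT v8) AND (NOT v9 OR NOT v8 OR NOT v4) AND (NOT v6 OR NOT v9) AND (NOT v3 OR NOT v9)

v1: false; v2: false; v3: false; v4: true; v5: false; v6: true; v7: false; v8: false; v9: false

Suppose v5 = false.
Suppose v6 = true.
The clause (NOT v3) is unit, so v3 = false.
The clause (NOT v7) is unit, so v7 = false.
The clause (NOT v9) is unit, so v9 = false.
The clause (NOT v2) is unit, so v2 = false.
Suppose v4 = true.
The clause (NOT v8) is unit, so v8 = false.
The clause (NOT v1) is unit, so v1 = false.
All clauses are satisfied.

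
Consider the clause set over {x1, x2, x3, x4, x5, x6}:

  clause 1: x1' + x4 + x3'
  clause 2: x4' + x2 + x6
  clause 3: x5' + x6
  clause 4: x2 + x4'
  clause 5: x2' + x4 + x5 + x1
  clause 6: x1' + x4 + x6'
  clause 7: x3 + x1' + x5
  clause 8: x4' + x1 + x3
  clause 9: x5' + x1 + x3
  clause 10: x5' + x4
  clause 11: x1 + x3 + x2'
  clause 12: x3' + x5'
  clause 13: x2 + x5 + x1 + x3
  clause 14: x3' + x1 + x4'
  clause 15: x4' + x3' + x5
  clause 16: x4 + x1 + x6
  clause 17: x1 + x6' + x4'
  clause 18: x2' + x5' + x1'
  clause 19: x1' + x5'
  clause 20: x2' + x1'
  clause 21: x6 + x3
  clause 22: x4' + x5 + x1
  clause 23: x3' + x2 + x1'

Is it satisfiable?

Satisfiable

Try x5 = 0.
Try x2 = 0.
The clause (x4') is unit, so x4 = 0.
Try x1 = 0.
The clause (x3) is unit, so x3 = 1.
The clause (x6) is unit, so x6 = 1.
This assignment satisfies each clause.
A satisfying assignment: x1=0,  x2=0,  x3=1,  x4=0,  x5=0,  x6=1.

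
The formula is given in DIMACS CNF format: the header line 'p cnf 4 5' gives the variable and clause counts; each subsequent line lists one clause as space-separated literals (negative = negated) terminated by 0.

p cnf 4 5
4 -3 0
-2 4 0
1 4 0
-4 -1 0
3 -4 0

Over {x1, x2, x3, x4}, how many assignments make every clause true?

3

There are 2^4 = 16 truth assignments over (x1, x2, x3, x4).
Check each against the 5 clauses (columns in the order x1, x2, x3, x4):
  F F F F  ✗ fails (x1 ∨ x4)
  F F F T  ✗ fails (x3 ∨ ¬x4)
  F F T F  ✗ fails (x4 ∨ ¬x3)
  F F T T  ✓ satisfies all
  F T F F  ✗ fails (¬x2 ∨ x4)
  F T F T  ✗ fails (x3 ∨ ¬x4)
  F T T F  ✗ fails (x4 ∨ ¬x3)
  F T T T  ✓ satisfies all
  T F F F  ✓ satisfies all
  T F F T  ✗ fails (¬x4 ∨ ¬x1)
  T F T F  ✗ fails (x4 ∨ ¬x3)
  T F T T  ✗ fails (¬x4 ∨ ¬x1)
  T T F F  ✗ fails (¬x2 ∨ x4)
  T T F T  ✗ fails (¬x4 ∨ ¬x1)
  T T T F  ✗ fails (x4 ∨ ¬x3)
  T T T T  ✗ fails (¬x4 ∨ ¬x1)
3 of the 16 rows are models.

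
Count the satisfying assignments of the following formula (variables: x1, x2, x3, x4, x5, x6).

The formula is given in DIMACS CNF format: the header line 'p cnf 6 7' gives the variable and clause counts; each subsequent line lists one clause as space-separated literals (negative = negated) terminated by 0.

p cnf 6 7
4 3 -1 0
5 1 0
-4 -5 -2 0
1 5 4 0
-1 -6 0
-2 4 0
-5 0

There are 2^6 = 64 truth assignments over (x1, x2, x3, x4, x5, x6).
Split on x3. With x3 = True, the clauses containing x3 are satisfied and ¬x3 drops from the rest; 3 of the 2^5 = 32 assignments to the other variables satisfy what remains.
With x3 = False, by the same count on the reduced clause set, 2 assignments work.
Total: 3 + 2 = 5.

5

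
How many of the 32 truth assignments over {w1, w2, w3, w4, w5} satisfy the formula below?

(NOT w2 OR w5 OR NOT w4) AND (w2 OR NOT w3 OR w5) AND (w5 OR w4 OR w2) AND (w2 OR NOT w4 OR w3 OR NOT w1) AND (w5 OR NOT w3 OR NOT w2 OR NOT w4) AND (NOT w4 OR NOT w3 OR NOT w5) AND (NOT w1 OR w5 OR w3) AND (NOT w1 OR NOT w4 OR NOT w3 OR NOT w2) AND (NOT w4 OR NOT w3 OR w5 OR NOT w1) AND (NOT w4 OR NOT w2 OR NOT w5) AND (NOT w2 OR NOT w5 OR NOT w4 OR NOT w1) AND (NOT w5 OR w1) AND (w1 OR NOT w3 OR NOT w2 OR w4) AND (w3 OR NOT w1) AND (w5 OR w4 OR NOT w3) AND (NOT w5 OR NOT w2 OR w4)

There are 2^5 = 32 truth assignments over (w1, w2, w3, w4, w5).
Split on w4. With w4 = true, the clauses containing w4 are satisfied and NOT w4 drops from the rest; 1 of the 2^4 = 16 assignments to the other variables satisfy what remains.
With w4 = false, by the same count on the reduced clause set, 2 assignments work.
(One model: w1=F, w2=F, w3=F, w4=T, w5=F.)
Total: 1 + 2 = 3.

3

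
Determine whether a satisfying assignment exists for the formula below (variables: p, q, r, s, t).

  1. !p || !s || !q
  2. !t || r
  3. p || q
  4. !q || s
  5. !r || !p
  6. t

Yes, satisfiable

From the singleton clause (t), t = true.
From the singleton clause (r), r = true.
From the singleton clause (!p), p = false.
From the singleton clause (q), q = true.
From the singleton clause (s), s = true.
This assignment satisfies each clause.
A satisfying assignment: p ↦ false; q ↦ true; r ↦ true; s ↦ true; t ↦ true.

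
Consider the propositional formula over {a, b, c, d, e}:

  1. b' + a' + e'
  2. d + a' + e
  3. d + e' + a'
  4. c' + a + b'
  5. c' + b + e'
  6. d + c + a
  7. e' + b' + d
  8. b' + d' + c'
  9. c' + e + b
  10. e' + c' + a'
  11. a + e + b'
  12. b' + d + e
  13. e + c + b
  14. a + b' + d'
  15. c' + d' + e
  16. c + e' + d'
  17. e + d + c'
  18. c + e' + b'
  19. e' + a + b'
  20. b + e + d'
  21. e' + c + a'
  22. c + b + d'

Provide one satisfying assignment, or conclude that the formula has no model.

a ↦ 1; b ↦ 1; c ↦ 0; d ↦ 1; e ↦ 0

Suppose b = 1.
Suppose a = 1.
From the singleton clause (e'), e = 0.
From the singleton clause (d), d = 1.
From the singleton clause (c'), c = 0.
Every clause now holds.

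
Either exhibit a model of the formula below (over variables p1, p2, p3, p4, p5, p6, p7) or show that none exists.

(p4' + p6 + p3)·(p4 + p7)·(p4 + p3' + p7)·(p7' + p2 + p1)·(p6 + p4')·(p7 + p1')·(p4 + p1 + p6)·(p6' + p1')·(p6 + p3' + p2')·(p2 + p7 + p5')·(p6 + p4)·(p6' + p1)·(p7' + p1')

UNSATISFIABLE

Case p4 = 1:
The clause (p6) is unit, so p6 = 1.
The clause (p1') is unit, so p1 = 0.
But (p1) is also a unit clause — contradiction.
Undo p4 and try p4 = 0.
The clause (p7) is unit, so p7 = 1.
The clause (p6) is unit, so p6 = 1.
The clause (p1') is unit, so p1 = 0.
But (p1) is also a unit clause — contradiction.
Either choice for p4 ends in contradiction.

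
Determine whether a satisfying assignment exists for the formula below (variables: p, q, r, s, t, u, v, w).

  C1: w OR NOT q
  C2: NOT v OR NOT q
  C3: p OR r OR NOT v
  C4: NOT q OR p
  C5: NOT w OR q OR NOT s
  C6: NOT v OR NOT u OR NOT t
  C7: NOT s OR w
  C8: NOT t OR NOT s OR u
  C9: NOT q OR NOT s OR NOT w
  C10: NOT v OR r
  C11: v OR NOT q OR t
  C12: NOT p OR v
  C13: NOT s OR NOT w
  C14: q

Unit clause (q) forces q = true.
Unit clause (w) forces w = true.
Unit clause (NOT v) forces v = false.
Unit clause (p) forces p = true.
Now (NOT p) is unsatisfied and unit — conflict.
No assignment satisfies every clause.

No, unsatisfiable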